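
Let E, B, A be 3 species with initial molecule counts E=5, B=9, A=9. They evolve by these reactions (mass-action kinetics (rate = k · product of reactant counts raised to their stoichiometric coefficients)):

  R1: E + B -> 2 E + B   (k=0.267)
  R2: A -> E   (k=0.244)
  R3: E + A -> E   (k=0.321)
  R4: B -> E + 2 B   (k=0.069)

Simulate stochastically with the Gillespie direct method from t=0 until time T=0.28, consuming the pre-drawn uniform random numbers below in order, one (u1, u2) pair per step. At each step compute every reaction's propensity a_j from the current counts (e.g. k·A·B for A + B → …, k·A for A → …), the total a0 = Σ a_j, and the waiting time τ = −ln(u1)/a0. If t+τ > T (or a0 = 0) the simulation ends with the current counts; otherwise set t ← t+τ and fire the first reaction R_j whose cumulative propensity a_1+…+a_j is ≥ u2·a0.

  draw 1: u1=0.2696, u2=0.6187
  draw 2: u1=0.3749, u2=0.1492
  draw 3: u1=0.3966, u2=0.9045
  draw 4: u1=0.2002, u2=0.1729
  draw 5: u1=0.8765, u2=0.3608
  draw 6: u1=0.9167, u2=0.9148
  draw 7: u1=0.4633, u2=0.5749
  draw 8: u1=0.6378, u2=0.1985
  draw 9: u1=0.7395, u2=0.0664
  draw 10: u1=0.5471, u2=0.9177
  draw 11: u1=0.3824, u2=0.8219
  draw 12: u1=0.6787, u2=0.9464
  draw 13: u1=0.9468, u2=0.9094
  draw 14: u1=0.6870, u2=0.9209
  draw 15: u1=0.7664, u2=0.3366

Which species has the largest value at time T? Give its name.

t=0.000: E=5 B=9 A=9
Draw 1: a1=12.015, a2=2.196, a3=14.445, a4=0.621, a0=29.277; τ=−ln(0.2696)/29.277=0.045 → t=0.045; u2·a0=0.6187·29.277=18.114; a1+a2=14.211 < 18.114 ≤ a1+…+a3=28.656 → R3 fires; E=5 B=9 A=8
Draw 2: a1=12.015, a2=1.952, a3=12.840, a4=0.621, a0=27.428; τ=−ln(0.3749)/27.428=0.036 → t=0.081; u2·a0=0.1492·27.428=4.092 ≤ a1=12.015 → R1 fires; E=6 B=9 A=8
Draw 3: a1=14.418, a2=1.952, a3=15.408, a4=0.621, a0=32.399; τ=−ln(0.3966)/32.399=0.029 → t=0.109; u2·a0=0.9045·32.399=29.305; a1+a2=16.370 < 29.305 ≤ a1+…+a3=31.778 → R3 fires; E=6 B=9 A=7
Draw 4: a1=14.418, a2=1.708, a3=13.482, a4=0.621, a0=30.229; τ=−ln(0.2002)/30.229=0.053 → t=0.162; u2·a0=0.1729·30.229=5.227 ≤ a1=14.418 → R1 fires; E=7 B=9 A=7
Draw 5: a1=16.821, a2=1.708, a3=15.729, a4=0.621, a0=34.879; τ=−ln(0.8765)/34.879=0.004 → t=0.166; u2·a0=0.3608·34.879=12.584 ≤ a1=16.821 → R1 fires; E=8 B=9 A=7
Draw 6: a1=19.224, a2=1.708, a3=17.976, a4=0.621, a0=39.529; τ=−ln(0.9167)/39.529=0.002 → t=0.168; u2·a0=0.9148·39.529=36.161; a1+a2=20.932 < 36.161 ≤ a1+…+a3=38.908 → R3 fires; E=8 B=9 A=6
Draw 7: a1=19.224, a2=1.464, a3=15.408, a4=0.621, a0=36.717; τ=−ln(0.4633)/36.717=0.021 → t=0.189; u2·a0=0.5749·36.717=21.109; a1+a2=20.688 < 21.109 ≤ a1+…+a3=36.096 → R3 fires; E=8 B=9 A=5
Draw 8: a1=19.224, a2=1.220, a3=12.840, a4=0.621, a0=33.905; τ=−ln(0.6378)/33.905=0.013 → t=0.202; u2·a0=0.1985·33.905=6.730 ≤ a1=19.224 → R1 fires; E=9 B=9 A=5
Draw 9: a1=21.627, a2=1.220, a3=14.445, a4=0.621, a0=37.913; τ=−ln(0.7395)/37.913=0.008 → t=0.210; u2·a0=0.0664·37.913=2.517 ≤ a1=21.627 → R1 fires; E=10 B=9 A=5
Draw 10: a1=24.030, a2=1.220, a3=16.050, a4=0.621, a0=41.921; τ=−ln(0.5471)/41.921=0.014 → t=0.225; u2·a0=0.9177·41.921=38.471; a1+a2=25.250 < 38.471 ≤ a1+…+a3=41.300 → R3 fires; E=10 B=9 A=4
Draw 11: a1=24.030, a2=0.976, a3=12.840, a4=0.621, a0=38.467; τ=−ln(0.3824)/38.467=0.025 → t=0.250; u2·a0=0.8219·38.467=31.616; a1+a2=25.006 < 31.616 ≤ a1+…+a3=37.846 → R3 fires; E=10 B=9 A=3
Draw 12: a1=24.030, a2=0.732, a3=9.630, a4=0.621, a0=35.013; τ=−ln(0.6787)/35.013=0.011 → t=0.261; u2·a0=0.9464·35.013=33.136; a1+a2=24.762 < 33.136 ≤ a1+…+a3=34.392 → R3 fires; E=10 B=9 A=2
Draw 13: a1=24.030, a2=0.488, a3=6.420, a4=0.621, a0=31.559; τ=−ln(0.9468)/31.559=0.002 → t=0.263; u2·a0=0.9094·31.559=28.700; a1+a2=24.518 < 28.700 ≤ a1+…+a3=30.938 → R3 fires; E=10 B=9 A=1
Draw 14: a1=24.030, a2=0.244, a3=3.210, a4=0.621, a0=28.105; τ=−ln(0.6870)/28.105=0.013 → t=0.276; u2·a0=0.9209·28.105=25.882; a1+a2=24.274 < 25.882 ≤ a1+…+a3=27.484 → R3 fires; E=10 B=9 A=0
Draw 15: a1=24.030, a2=0.000, a3=0.000, a4=0.621, a0=24.651; τ=−ln(0.7664)/24.651=0.011 → t=0.287 > T=0.28: stop.
At T=0.28: E=10 B=9 A=0; the largest is E.

Dominant species at T: E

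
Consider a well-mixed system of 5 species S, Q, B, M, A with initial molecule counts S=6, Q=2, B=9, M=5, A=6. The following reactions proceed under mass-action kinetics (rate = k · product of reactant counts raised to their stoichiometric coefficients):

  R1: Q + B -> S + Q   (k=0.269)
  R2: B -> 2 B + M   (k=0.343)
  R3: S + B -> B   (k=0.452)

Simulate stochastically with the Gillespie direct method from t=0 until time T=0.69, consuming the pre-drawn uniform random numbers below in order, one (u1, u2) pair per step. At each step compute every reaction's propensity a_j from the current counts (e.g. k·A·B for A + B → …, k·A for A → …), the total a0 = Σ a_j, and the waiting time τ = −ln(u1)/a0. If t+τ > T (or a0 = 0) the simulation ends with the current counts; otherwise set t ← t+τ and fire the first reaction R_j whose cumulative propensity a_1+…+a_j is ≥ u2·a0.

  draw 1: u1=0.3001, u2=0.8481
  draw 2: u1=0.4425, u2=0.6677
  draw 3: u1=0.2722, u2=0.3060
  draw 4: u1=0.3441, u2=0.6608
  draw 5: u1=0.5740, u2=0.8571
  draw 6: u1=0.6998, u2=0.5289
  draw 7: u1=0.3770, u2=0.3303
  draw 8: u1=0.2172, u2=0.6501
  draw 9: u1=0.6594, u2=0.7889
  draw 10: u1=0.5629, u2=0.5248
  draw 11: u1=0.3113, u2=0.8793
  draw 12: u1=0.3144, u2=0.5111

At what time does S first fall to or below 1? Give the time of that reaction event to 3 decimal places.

t=0.000: S=6 Q=2 B=9 M=5 A=6
Draw 1: a1=4.842, a2=3.087, a3=24.408, a0=32.337; τ=−ln(0.3001)/32.337=0.037 → t=0.037; u2·a0=0.8481·32.337=27.425; a1+a2=7.929 < 27.425 ≤ a1+…+a3=32.337 → R3 fires; S=5 Q=2 B=9 M=5 A=6
Draw 2: a1=4.842, a2=3.087, a3=20.340, a0=28.269; τ=−ln(0.4425)/28.269=0.029 → t=0.066; u2·a0=0.6677·28.269=18.875; a1+a2=7.929 < 18.875 ≤ a1+…+a3=28.269 → R3 fires; S=4 Q=2 B=9 M=5 A=6
Draw 3: a1=4.842, a2=3.087, a3=16.272, a0=24.201; τ=−ln(0.2722)/24.201=0.054 → t=0.120; u2·a0=0.3060·24.201=7.406; a1=4.842 < 7.406 ≤ a1+a2=7.929 → R2 fires; S=4 Q=2 B=10 M=6 A=6
Draw 4: a1=5.380, a2=3.430, a3=18.080, a0=26.890; τ=−ln(0.3441)/26.890=0.040 → t=0.160; u2·a0=0.6608·26.890=17.769; a1+a2=8.810 < 17.769 ≤ a1+…+a3=26.890 → R3 fires; S=3 Q=2 B=10 M=6 A=6
Draw 5: a1=5.380, a2=3.430, a3=13.560, a0=22.370; τ=−ln(0.5740)/22.370=0.025 → t=0.184; u2·a0=0.8571·22.370=19.173; a1+a2=8.810 < 19.173 ≤ a1+…+a3=22.370 → R3 fires; S=2 Q=2 B=10 M=6 A=6
Draw 6: a1=5.380, a2=3.430, a3=9.040, a0=17.850; τ=−ln(0.6998)/17.850=0.020 → t=0.204; u2·a0=0.5289·17.850=9.441; a1+a2=8.810 < 9.441 ≤ a1+…+a3=17.850 → R3 fires; S=1 Q=2 B=10 M=6 A=6
Draw 7: a1=5.380, a2=3.430, a3=4.520, a0=13.330; τ=−ln(0.3770)/13.330=0.073 → t=0.277; u2·a0=0.3303·13.330=4.403 ≤ a1=5.380 → R1 fires; S=2 Q=2 B=9 M=6 A=6
Draw 8: a1=4.842, a2=3.087, a3=8.136, a0=16.065; τ=−ln(0.2172)/16.065=0.095 → t=0.373; u2·a0=0.6501·16.065=10.444; a1+a2=7.929 < 10.444 ≤ a1+…+a3=16.065 → R3 fires; S=1 Q=2 B=9 M=6 A=6
Draw 9: a1=4.842, a2=3.087, a3=4.068, a0=11.997; τ=−ln(0.6594)/11.997=0.035 → t=0.407; u2·a0=0.7889·11.997=9.464; a1+a2=7.929 < 9.464 ≤ a1+…+a3=11.997 → R3 fires; S=0 Q=2 B=9 M=6 A=6
Draw 10: a1=4.842, a2=3.087, a3=0.000, a0=7.929; τ=−ln(0.5629)/7.929=0.072 → t=0.480; u2·a0=0.5248·7.929=4.161 ≤ a1=4.842 → R1 fires; S=1 Q=2 B=8 M=6 A=6
Draw 11: a1=4.304, a2=2.744, a3=3.616, a0=10.664; τ=−ln(0.3113)/10.664=0.109 → t=0.589; u2·a0=0.8793·10.664=9.377; a1+a2=7.048 < 9.377 ≤ a1+…+a3=10.664 → R3 fires; S=0 Q=2 B=8 M=6 A=6
Draw 12: a1=4.304, a2=2.744, a3=0.000, a0=7.048; τ=−ln(0.3144)/7.048=0.164 → t=0.753 > T=0.69: stop.
S first becomes ≤ 1 when it reaches 1 at the event at t=0.204.

Threshold first reached at t = 0.204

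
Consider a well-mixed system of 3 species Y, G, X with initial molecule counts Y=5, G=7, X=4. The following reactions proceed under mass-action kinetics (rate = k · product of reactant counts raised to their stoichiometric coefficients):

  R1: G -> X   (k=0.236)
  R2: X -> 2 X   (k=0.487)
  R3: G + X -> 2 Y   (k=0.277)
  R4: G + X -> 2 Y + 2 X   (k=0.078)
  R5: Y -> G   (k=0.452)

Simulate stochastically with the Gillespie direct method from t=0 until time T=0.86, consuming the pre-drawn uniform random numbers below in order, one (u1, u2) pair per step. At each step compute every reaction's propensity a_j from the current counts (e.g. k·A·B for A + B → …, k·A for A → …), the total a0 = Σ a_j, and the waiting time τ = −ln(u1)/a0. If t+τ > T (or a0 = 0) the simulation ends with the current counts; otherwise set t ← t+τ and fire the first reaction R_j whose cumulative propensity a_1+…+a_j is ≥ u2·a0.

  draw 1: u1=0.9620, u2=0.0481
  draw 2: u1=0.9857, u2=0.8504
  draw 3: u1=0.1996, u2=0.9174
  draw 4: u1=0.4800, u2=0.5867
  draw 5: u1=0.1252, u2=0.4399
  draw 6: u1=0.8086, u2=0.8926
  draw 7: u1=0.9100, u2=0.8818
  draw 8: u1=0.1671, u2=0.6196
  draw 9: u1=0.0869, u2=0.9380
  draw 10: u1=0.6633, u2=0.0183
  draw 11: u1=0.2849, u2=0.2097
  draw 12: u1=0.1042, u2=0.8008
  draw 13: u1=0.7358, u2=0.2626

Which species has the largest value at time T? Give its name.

t=0.000: Y=5 G=7 X=4
Draw 1: a1=1.652, a2=1.948, a3=7.756, a4=2.184, a5=2.260, a0=15.800; τ=−ln(0.9620)/15.800=0.002 → t=0.002; u2·a0=0.0481·15.800=0.760 ≤ a1=1.652 → R1 fires; Y=5 G=6 X=5
Draw 2: a1=1.416, a2=2.435, a3=8.310, a4=2.340, a5=2.260, a0=16.761; τ=−ln(0.9857)/16.761=0.001 → t=0.003; u2·a0=0.8504·16.761=14.254; a1+…+a3=12.161 < 14.254 ≤ a1+…+a4=14.501 → R4 fires; Y=7 G=5 X=6
Draw 3: a1=1.180, a2=2.922, a3=8.310, a4=2.340, a5=3.164, a0=17.916; τ=−ln(0.1996)/17.916=0.090 → t=0.093; u2·a0=0.9174·17.916=16.436; a1+…+a4=14.752 < 16.436 ≤ a1+…+a5=17.916 → R5 fires; Y=6 G=6 X=6
Draw 4: a1=1.416, a2=2.922, a3=9.972, a4=2.808, a5=2.712, a0=19.830; τ=−ln(0.4800)/19.830=0.037 → t=0.130; u2·a0=0.5867·19.830=11.634; a1+a2=4.338 < 11.634 ≤ a1+…+a3=14.310 → R3 fires; Y=8 G=5 X=5
Draw 5: a1=1.180, a2=2.435, a3=6.925, a4=1.950, a5=3.616, a0=16.106; τ=−ln(0.1252)/16.106=0.129 → t=0.259; u2·a0=0.4399·16.106=7.085; a1+a2=3.615 < 7.085 ≤ a1+…+a3=10.540 → R3 fires; Y=10 G=4 X=4
Draw 6: a1=0.944, a2=1.948, a3=4.432, a4=1.248, a5=4.520, a0=13.092; τ=−ln(0.8086)/13.092=0.016 → t=0.276; u2·a0=0.8926·13.092=11.686; a1+…+a4=8.572 < 11.686 ≤ a1+…+a5=13.092 → R5 fires; Y=9 G=5 X=4
Draw 7: a1=1.180, a2=1.948, a3=5.540, a4=1.560, a5=4.068, a0=14.296; τ=−ln(0.9100)/14.296=0.007 → t=0.282; u2·a0=0.8818·14.296=12.606; a1+…+a4=10.228 < 12.606 ≤ a1+…+a5=14.296 → R5 fires; Y=8 G=6 X=4
Draw 8: a1=1.416, a2=1.948, a3=6.648, a4=1.872, a5=3.616, a0=15.500; τ=−ln(0.1671)/15.500=0.115 → t=0.398; u2·a0=0.6196·15.500=9.604; a1+a2=3.364 < 9.604 ≤ a1+…+a3=10.012 → R3 fires; Y=10 G=5 X=3
Draw 9: a1=1.180, a2=1.461, a3=4.155, a4=1.170, a5=4.520, a0=12.486; τ=−ln(0.0869)/12.486=0.196 → t=0.593; u2·a0=0.9380·12.486=11.712; a1+…+a4=7.966 < 11.712 ≤ a1+…+a5=12.486 → R5 fires; Y=9 G=6 X=3
Draw 10: a1=1.416, a2=1.461, a3=4.986, a4=1.404, a5=4.068, a0=13.335; τ=−ln(0.6633)/13.335=0.031 → t=0.624; u2·a0=0.0183·13.335=0.244 ≤ a1=1.416 → R1 fires; Y=9 G=5 X=4
Draw 11: a1=1.180, a2=1.948, a3=5.540, a4=1.560, a5=4.068, a0=14.296; τ=−ln(0.2849)/14.296=0.088 → t=0.712; u2·a0=0.2097·14.296=2.998; a1=1.180 < 2.998 ≤ a1+a2=3.128 → R2 fires; Y=9 G=5 X=5
Draw 12: a1=1.180, a2=2.435, a3=6.925, a4=1.950, a5=4.068, a0=16.558; τ=−ln(0.1042)/16.558=0.137 → t=0.848; u2·a0=0.8008·16.558=13.260; a1+…+a4=12.490 < 13.260 ≤ a1+…+a5=16.558 → R5 fires; Y=8 G=6 X=5
Draw 13: a1=1.416, a2=2.435, a3=8.310, a4=2.340, a5=3.616, a0=18.117; τ=−ln(0.7358)/18.117=0.017 → t=0.865 > T=0.86: stop.
At T=0.86: Y=8 G=6 X=5; the largest is Y.

Dominant species at T: Y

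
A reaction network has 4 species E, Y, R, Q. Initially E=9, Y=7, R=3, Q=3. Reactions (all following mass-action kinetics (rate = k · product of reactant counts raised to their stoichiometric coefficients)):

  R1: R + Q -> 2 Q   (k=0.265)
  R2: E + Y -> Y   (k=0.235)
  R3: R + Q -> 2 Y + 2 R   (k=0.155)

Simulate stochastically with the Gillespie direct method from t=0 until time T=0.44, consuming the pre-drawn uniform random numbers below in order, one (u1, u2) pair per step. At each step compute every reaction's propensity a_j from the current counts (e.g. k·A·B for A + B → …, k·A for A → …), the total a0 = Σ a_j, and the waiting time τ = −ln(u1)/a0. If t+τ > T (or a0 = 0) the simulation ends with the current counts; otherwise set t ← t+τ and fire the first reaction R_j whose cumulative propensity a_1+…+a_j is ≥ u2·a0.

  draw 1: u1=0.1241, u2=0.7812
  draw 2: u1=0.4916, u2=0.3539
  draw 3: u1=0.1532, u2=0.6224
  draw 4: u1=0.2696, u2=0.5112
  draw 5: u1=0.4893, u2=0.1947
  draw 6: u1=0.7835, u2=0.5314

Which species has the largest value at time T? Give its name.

t=0.000: E=9 Y=7 R=3 Q=3
Draw 1: a1=2.385, a2=14.805, a3=1.395, a0=18.585; τ=−ln(0.1241)/18.585=0.112 → t=0.112; u2·a0=0.7812·18.585=14.519; a1=2.385 < 14.519 ≤ a1+a2=17.190 → R2 fires; E=8 Y=7 R=3 Q=3
Draw 2: a1=2.385, a2=13.160, a3=1.395, a0=16.940; τ=−ln(0.4916)/16.940=0.042 → t=0.154; u2·a0=0.3539·16.940=5.995; a1=2.385 < 5.995 ≤ a1+a2=15.545 → R2 fires; E=7 Y=7 R=3 Q=3
Draw 3: a1=2.385, a2=11.515, a3=1.395, a0=15.295; τ=−ln(0.1532)/15.295=0.123 → t=0.277; u2·a0=0.6224·15.295=9.520; a1=2.385 < 9.520 ≤ a1+a2=13.900 → R2 fires; E=6 Y=7 R=3 Q=3
Draw 4: a1=2.385, a2=9.870, a3=1.395, a0=13.650; τ=−ln(0.2696)/13.650=0.096 → t=0.373; u2·a0=0.5112·13.650=6.978; a1=2.385 < 6.978 ≤ a1+a2=12.255 → R2 fires; E=5 Y=7 R=3 Q=3
Draw 5: a1=2.385, a2=8.225, a3=1.395, a0=12.005; τ=−ln(0.4893)/12.005=0.060 → t=0.432; u2·a0=0.1947·12.005=2.337 ≤ a1=2.385 → R1 fires; E=5 Y=7 R=2 Q=4
Draw 6: a1=2.120, a2=8.225, a3=1.240, a0=11.585; τ=−ln(0.7835)/11.585=0.021 → t=0.453 > T=0.44: stop.
At T=0.44: E=5 Y=7 R=2 Q=4; the largest is Y.

Dominant species at T: Y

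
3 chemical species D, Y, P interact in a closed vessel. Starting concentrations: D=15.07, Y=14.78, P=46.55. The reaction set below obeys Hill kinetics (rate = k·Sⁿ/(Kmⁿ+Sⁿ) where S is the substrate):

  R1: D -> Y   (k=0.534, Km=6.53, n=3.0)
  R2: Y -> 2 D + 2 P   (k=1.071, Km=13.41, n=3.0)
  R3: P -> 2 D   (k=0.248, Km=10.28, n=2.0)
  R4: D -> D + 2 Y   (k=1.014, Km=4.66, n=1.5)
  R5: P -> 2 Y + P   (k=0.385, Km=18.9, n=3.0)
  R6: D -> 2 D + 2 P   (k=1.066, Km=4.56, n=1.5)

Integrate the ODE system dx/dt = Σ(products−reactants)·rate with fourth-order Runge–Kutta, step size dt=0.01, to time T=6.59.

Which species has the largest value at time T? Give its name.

Dominant species at T: P

RK4 with dt=0.01: 659 steps to T=6.59. Trajectory (selected grid times):
t=0.00: D=15.07 Y=14.78 P=46.55
t=0.73: D=16.68 Y=16.47 P=48.68
t=1.46: D=18.41 Y=18.14 P=50.95
t=2.20: D=20.27 Y=19.82 P=53.36
t=2.93: D=22.17 Y=21.47 P=55.83
t=3.66: D=24.14 Y=23.11 P=58.37
t=4.39: D=26.16 Y=24.74 P=60.96
t=5.13: D=28.25 Y=26.40 P=63.65
t=5.86: D=30.35 Y=28.03 P=66.33
t=6.59: D=32.47 Y=29.65 P=69.05
At T=6.59: D=32.47 Y=29.65 P=69.05; the largest is P.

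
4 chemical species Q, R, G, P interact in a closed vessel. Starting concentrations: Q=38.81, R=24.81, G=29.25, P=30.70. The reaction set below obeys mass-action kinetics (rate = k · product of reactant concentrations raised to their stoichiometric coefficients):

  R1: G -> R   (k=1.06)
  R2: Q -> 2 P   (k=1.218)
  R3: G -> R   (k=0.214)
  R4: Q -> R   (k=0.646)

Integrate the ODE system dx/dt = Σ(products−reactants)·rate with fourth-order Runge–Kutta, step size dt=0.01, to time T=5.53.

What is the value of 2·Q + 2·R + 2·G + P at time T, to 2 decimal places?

Check how each reaction changes W = 2·Q + 2·R + 2·G + P (weight of products minus weight of reactants):
R1: G -> R: (2·1) − (2·1) = 2 − 2 = 0
R2: Q -> 2 P: (1·2) − (2·1) = 2 − 2 = 0
R3: G -> R: (2·1) − (2·1) = 2 − 2 = 0
R4: Q -> R: (2·1) − (2·1) = 2 − 2 = 0
Every reaction leaves W unchanged, so W is conserved and no simulation is needed: W(T) = W(0) = 2·38.81 + 2·24.81 + 2·29.25 + 30.70 = 216.44

Value at T = 216.44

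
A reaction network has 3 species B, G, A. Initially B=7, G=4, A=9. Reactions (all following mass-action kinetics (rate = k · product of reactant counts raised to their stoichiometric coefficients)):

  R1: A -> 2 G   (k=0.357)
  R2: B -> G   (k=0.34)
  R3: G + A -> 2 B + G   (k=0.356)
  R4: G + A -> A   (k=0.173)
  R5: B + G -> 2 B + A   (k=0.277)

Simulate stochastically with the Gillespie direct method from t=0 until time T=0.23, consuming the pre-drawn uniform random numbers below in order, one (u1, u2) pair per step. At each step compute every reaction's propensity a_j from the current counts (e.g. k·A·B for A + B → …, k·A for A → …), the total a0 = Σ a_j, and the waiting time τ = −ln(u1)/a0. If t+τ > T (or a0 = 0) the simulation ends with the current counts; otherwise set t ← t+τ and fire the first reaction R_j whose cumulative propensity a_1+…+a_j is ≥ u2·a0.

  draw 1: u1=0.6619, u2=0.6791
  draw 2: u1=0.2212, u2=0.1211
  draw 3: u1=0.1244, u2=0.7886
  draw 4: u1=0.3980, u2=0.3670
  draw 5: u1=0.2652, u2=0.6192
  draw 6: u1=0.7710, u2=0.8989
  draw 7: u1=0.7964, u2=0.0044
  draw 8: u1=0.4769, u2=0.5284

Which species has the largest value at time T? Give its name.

Dominant species at T: B

t=0.000: B=7 G=4 A=9
Draw 1: a1=3.213, a2=2.380, a3=12.816, a4=6.228, a5=7.756, a0=32.393; τ=−ln(0.6619)/32.393=0.013 → t=0.013; u2·a0=0.6791·32.393=21.998; a1+…+a3=18.409 < 21.998 ≤ a1+…+a4=24.637 → R4 fires; B=7 G=3 A=9
Draw 2: a1=3.213, a2=2.380, a3=9.612, a4=4.671, a5=5.817, a0=25.693; τ=−ln(0.2212)/25.693=0.059 → t=0.071; u2·a0=0.1211·25.693=3.111 ≤ a1=3.213 → R1 fires; B=7 G=5 A=8
Draw 3: a1=2.856, a2=2.380, a3=14.240, a4=6.920, a5=9.695, a0=36.091; τ=−ln(0.1244)/36.091=0.058 → t=0.129; u2·a0=0.7886·36.091=28.461; a1+…+a4=26.396 < 28.461 ≤ a1+…+a5=36.091 → R5 fires; B=8 G=4 A=9
Draw 4: a1=3.213, a2=2.720, a3=12.816, a4=6.228, a5=8.864, a0=33.841; τ=−ln(0.3980)/33.841=0.027 → t=0.156; u2·a0=0.3670·33.841=12.420; a1+a2=5.933 < 12.420 ≤ a1+…+a3=18.749 → R3 fires; B=10 G=4 A=8
Draw 5: a1=2.856, a2=3.400, a3=11.392, a4=5.536, a5=11.080, a0=34.264; τ=−ln(0.2652)/34.264=0.039 → t=0.195; u2·a0=0.6192·34.264=21.216; a1+…+a3=17.648 < 21.216 ≤ a1+…+a4=23.184 → R4 fires; B=10 G=3 A=8
Draw 6: a1=2.856, a2=3.400, a3=8.544, a4=4.152, a5=8.310, a0=27.262; τ=−ln(0.7710)/27.262=0.010 → t=0.205; u2·a0=0.8989·27.262=24.506; a1+…+a4=18.952 < 24.506 ≤ a1+…+a5=27.262 → R5 fires; B=11 G=2 A=9
Draw 7: a1=3.213, a2=3.740, a3=6.408, a4=3.114, a5=6.094, a0=22.569; τ=−ln(0.7964)/22.569=0.010 → t=0.215; u2·a0=0.0044·22.569=0.099 ≤ a1=3.213 → R1 fires; B=11 G=4 A=8
Draw 8: a1=2.856, a2=3.740, a3=11.392, a4=5.536, a5=12.188, a0=35.712; τ=−ln(0.4769)/35.712=0.021 → t=0.236 > T=0.23: stop.
At T=0.23: B=11 G=4 A=8; the largest is B.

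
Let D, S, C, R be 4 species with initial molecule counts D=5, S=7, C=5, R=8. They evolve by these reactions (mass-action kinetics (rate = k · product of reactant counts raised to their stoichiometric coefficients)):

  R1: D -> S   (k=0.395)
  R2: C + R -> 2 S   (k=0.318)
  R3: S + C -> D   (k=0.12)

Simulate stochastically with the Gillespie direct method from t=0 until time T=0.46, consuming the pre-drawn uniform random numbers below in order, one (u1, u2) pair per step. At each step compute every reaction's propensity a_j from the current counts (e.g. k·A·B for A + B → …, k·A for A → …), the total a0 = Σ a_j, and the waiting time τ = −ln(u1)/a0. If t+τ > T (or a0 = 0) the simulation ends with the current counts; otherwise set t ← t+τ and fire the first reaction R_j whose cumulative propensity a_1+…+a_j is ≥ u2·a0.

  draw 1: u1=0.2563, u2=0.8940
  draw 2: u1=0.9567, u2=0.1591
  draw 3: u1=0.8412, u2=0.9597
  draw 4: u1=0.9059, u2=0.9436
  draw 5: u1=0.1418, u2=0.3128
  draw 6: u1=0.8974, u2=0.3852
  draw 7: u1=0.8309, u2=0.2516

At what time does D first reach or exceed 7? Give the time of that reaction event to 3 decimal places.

t=0.000: D=5 S=7 C=5 R=8
Draw 1: a1=1.975, a2=12.720, a3=4.200, a0=18.895; τ=−ln(0.2563)/18.895=0.072 → t=0.072; u2·a0=0.8940·18.895=16.892; a1+a2=14.695 < 16.892 ≤ a1+…+a3=18.895 → R3 fires; D=6 S=6 C=4 R=8
Draw 2: a1=2.370, a2=10.176, a3=2.880, a0=15.426; τ=−ln(0.9567)/15.426=0.003 → t=0.075; u2·a0=0.1591·15.426=2.454; a1=2.370 < 2.454 ≤ a1+a2=12.546 → R2 fires; D=6 S=8 C=3 R=7
Draw 3: a1=2.370, a2=6.678, a3=2.880, a0=11.928; τ=−ln(0.8412)/11.928=0.014 → t=0.089; u2·a0=0.9597·11.928=11.447; a1+a2=9.048 < 11.447 ≤ a1+…+a3=11.928 → R3 fires; D=7 S=7 C=2 R=7
Draw 4: a1=2.765, a2=4.452, a3=1.680, a0=8.897; τ=−ln(0.9059)/8.897=0.011 → t=0.101; u2·a0=0.9436·8.897=8.395; a1+a2=7.217 < 8.395 ≤ a1+…+a3=8.897 → R3 fires; D=8 S=6 C=1 R=7
Draw 5: a1=3.160, a2=2.226, a3=0.720, a0=6.106; τ=−ln(0.1418)/6.106=0.320 → t=0.420; u2·a0=0.3128·6.106=1.910 ≤ a1=3.160 → R1 fires; D=7 S=7 C=1 R=7
Draw 6: a1=2.765, a2=2.226, a3=0.840, a0=5.831; τ=−ln(0.8974)/5.831=0.019 → t=0.439; u2·a0=0.3852·5.831=2.246 ≤ a1=2.765 → R1 fires; D=6 S=8 C=1 R=7
Draw 7: a1=2.370, a2=2.226, a3=0.960, a0=5.556; τ=−ln(0.8309)/5.556=0.033 → t=0.472 > T=0.46: stop.
D first becomes ≥ 7 when it reaches 7 at the event at t=0.089.

Threshold first reached at t = 0.089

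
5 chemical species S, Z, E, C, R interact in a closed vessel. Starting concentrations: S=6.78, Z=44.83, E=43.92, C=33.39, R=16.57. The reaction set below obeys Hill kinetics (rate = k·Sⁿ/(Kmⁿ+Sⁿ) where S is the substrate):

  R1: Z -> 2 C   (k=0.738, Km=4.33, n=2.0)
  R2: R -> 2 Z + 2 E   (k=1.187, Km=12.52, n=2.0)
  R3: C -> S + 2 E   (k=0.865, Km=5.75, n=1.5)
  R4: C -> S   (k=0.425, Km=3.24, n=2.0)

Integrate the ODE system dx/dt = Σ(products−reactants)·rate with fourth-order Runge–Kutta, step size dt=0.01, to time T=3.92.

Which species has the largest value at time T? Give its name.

RK4 with dt=0.01: 392 steps to T=3.92. Trajectory (selected grid times):
t=0.00: S=6.78 Z=44.83 E=43.92 C=33.39 R=16.57
t=0.44: S=7.32 Z=45.17 E=45.29 C=33.49 R=16.24
t=0.87: S=7.85 Z=45.49 E=46.62 C=33.59 R=15.92
t=1.31: S=8.39 Z=45.81 E=47.97 C=33.70 R=15.60
t=1.74: S=8.92 Z=46.11 E=49.28 C=33.80 R=15.29
t=2.18: S=9.46 Z=46.41 E=50.61 C=33.90 R=14.98
t=2.61: S=9.99 Z=46.69 E=51.91 C=34.00 R=14.69
t=3.05: S=10.53 Z=46.97 E=53.22 C=34.10 R=14.39
t=3.48: S=11.06 Z=47.23 E=54.49 C=34.20 R=14.10
t=3.92: S=11.60 Z=47.48 E=55.78 C=34.31 R=13.81
At T=3.92: S=11.60 Z=47.48 E=55.78 C=34.31 R=13.81; the largest is E.

Dominant species at T: E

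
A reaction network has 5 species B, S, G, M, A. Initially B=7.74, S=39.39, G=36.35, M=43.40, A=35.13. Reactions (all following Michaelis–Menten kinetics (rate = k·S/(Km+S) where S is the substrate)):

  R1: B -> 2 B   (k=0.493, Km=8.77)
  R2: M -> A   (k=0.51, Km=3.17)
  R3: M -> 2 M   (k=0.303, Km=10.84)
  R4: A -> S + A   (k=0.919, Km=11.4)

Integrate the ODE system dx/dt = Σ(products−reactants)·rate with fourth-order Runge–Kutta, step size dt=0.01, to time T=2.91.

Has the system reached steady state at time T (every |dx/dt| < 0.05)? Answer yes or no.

Steady state at T: no

RK4 with dt=0.01: 291 steps to T=2.91. Trajectory (selected grid times):
t=0.00: B=7.74 S=39.39 G=36.35 M=43.40 A=35.13
t=0.32: B=7.81 S=39.61 G=36.35 M=43.33 A=35.28
t=0.65: B=7.89 S=39.84 G=36.35 M=43.25 A=35.44
t=0.97: B=7.97 S=40.06 G=36.35 M=43.17 A=35.59
t=1.29: B=8.04 S=40.29 G=36.35 M=43.10 A=35.74
t=1.62: B=8.12 S=40.52 G=36.35 M=43.02 A=35.90
t=1.94: B=8.20 S=40.74 G=36.35 M=42.95 A=36.05
t=2.26: B=8.27 S=40.96 G=36.35 M=42.87 A=36.20
t=2.59: B=8.35 S=41.19 G=36.35 M=42.80 A=36.36
t=2.91: B=8.43 S=41.42 G=36.35 M=42.72 A=36.51
Rates at T: R1=0.2416, R2=0.4748, R3=0.2417, R4=0.7003
dx/dt at T (Σ net stoichiometry × rate): B=+0.2416, S=+0.7003, G=+0.0000, M=-0.2331, A=+0.4748
Largest |dx/dt| is |+0.7003| (S) ≥ 0.05 → not steady.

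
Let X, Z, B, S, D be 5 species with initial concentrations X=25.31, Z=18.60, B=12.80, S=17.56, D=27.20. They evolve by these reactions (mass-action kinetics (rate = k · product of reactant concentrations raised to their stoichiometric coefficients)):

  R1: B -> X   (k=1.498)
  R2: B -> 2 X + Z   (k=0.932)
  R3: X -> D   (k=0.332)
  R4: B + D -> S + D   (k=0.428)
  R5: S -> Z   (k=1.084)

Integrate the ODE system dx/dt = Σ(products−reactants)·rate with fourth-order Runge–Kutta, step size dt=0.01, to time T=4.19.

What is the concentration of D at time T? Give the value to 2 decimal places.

RK4 with dt=0.01: 419 steps to T=4.19. Trajectory (selected grid times):
t=0.00: X=25.31 Z=18.60 B=12.80 S=17.56 D=27.20
t=0.47: X=24.28 Z=30.16 B=0.01 S=17.45 D=31.23
t=0.93: X=20.84 Z=37.02 B=0.00 S=10.60 D=34.67
t=1.40: X=17.83 Z=41.25 B=0.00 S=6.37 D=37.68
t=1.86: X=15.31 Z=43.75 B=0.00 S=3.87 D=40.21
t=2.33: X=13.10 Z=45.30 B=0.00 S=2.32 D=42.42
t=2.79: X=11.24 Z=46.21 B=0.00 S=1.41 D=44.27
t=3.26: X=9.62 Z=46.77 B=0.00 S=0.85 D=45.90
t=3.72: X=8.25 Z=47.11 B=0.00 S=0.52 D=47.26
t=4.19: X=7.06 Z=47.31 B=0.00 S=0.31 D=48.45
Read off D at T=4.19: 48.45

D at T = 48.45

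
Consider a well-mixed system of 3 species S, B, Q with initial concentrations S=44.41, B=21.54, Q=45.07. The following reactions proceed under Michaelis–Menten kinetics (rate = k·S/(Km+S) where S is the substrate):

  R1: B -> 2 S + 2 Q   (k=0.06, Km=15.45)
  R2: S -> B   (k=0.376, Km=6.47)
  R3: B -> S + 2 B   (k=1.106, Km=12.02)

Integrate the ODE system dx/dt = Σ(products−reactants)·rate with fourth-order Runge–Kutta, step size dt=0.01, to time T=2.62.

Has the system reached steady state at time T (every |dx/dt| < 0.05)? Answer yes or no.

Steady state at T: no

RK4 with dt=0.01: 262 steps to T=2.62. Trajectory (selected grid times):
t=0.00: S=44.41 B=21.54 Q=45.07
t=0.29: S=44.54 B=21.83 Q=45.09
t=0.58: S=44.67 B=22.12 Q=45.11
t=0.87: S=44.81 B=22.42 Q=45.13
t=1.16: S=44.94 B=22.71 Q=45.15
t=1.46: S=45.08 B=23.02 Q=45.17
t=1.75: S=45.22 B=23.31 Q=45.19
t=2.04: S=45.36 B=23.61 Q=45.22
t=2.33: S=45.50 B=23.91 Q=45.24
t=2.62: S=45.64 B=24.21 Q=45.26
Rates at T: R1=0.0366, R2=0.3293, R3=0.7390
dx/dt at T (Σ net stoichiometry × rate): S=+0.4830, B=+1.0317, Q=+0.0732
Largest |dx/dt| is |+1.0317| (B) ≥ 0.05 → not steady.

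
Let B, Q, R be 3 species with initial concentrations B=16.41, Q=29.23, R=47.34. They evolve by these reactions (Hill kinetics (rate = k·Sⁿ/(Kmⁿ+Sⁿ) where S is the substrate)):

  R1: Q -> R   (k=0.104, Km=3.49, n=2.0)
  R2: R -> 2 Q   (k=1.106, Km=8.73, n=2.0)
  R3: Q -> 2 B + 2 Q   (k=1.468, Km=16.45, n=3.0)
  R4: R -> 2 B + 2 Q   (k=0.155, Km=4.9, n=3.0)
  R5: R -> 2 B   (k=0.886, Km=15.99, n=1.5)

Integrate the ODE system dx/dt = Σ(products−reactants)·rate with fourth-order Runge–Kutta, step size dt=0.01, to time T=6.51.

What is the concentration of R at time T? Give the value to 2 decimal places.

RK4 with dt=0.01: 651 steps to T=6.51. Trajectory (selected grid times):
t=0.00: B=16.41 Q=29.23 R=47.34
t=0.72: B=19.52 Q=31.83 R=46.00
t=1.45: B=22.73 Q=34.49 R=44.65
t=2.17: B=25.92 Q=37.14 R=43.32
t=2.89: B=29.14 Q=39.80 R=42.00
t=3.62: B=32.43 Q=42.50 R=40.67
t=4.34: B=35.68 Q=45.17 R=39.37
t=5.06: B=38.93 Q=47.85 R=38.07
t=5.79: B=42.23 Q=50.56 R=36.76
t=6.51: B=45.49 Q=53.24 R=35.48
Read off R at T=6.51: 35.48

R at T = 35.48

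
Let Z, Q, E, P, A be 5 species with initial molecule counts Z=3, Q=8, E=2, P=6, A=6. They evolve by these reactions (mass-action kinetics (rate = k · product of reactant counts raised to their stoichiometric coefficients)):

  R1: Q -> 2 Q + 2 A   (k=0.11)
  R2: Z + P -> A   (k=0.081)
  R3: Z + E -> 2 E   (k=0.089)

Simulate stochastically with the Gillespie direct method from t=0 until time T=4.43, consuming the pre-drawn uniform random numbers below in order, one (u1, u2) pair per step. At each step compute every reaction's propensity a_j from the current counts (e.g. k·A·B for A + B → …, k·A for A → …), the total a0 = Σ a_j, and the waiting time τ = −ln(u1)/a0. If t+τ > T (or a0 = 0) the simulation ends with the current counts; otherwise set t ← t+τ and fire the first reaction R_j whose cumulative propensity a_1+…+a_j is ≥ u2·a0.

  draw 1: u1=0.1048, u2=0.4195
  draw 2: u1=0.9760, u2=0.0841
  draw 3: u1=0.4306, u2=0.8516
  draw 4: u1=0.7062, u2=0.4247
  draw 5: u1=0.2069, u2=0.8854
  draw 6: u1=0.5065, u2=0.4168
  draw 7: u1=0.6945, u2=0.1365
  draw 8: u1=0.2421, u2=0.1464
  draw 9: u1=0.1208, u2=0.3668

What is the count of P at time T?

P at T = 5

t=0.000: Z=3 Q=8 E=2 P=6 A=6
Draw 1: a1=0.880, a2=1.458, a3=0.534, a0=2.872; τ=−ln(0.1048)/2.872=0.785 → t=0.785; u2·a0=0.4195·2.872=1.205; a1=0.880 < 1.205 ≤ a1+a2=2.338 → R2 fires; Z=2 Q=8 E=2 P=5 A=7
Draw 2: a1=0.880, a2=0.810, a3=0.356, a0=2.046; τ=−ln(0.9760)/2.046=0.012 → t=0.797; u2·a0=0.0841·2.046=0.172 ≤ a1=0.880 → R1 fires; Z=2 Q=9 E=2 P=5 A=9
Draw 3: a1=0.990, a2=0.810, a3=0.356, a0=2.156; τ=−ln(0.4306)/2.156=0.391 → t=1.188; u2·a0=0.8516·2.156=1.836; a1+a2=1.800 < 1.836 ≤ a1+…+a3=2.156 → R3 fires; Z=1 Q=9 E=3 P=5 A=9
Draw 4: a1=0.990, a2=0.405, a3=0.267, a0=1.662; τ=−ln(0.7062)/1.662=0.209 → t=1.397; u2·a0=0.4247·1.662=0.706 ≤ a1=0.990 → R1 fires; Z=1 Q=10 E=3 P=5 A=11
Draw 5: a1=1.100, a2=0.405, a3=0.267, a0=1.772; τ=−ln(0.2069)/1.772=0.889 → t=2.287; u2·a0=0.8854·1.772=1.569; a1+a2=1.505 < 1.569 ≤ a1+…+a3=1.772 → R3 fires; Z=0 Q=10 E=4 P=5 A=11
Draw 6: a1=1.100, a2=0.000, a3=0.000, a0=1.100; τ=−ln(0.5065)/1.100=0.618 → t=2.905; u2·a0=0.4168·1.100=0.458 ≤ a1=1.100 → R1 fires; Z=0 Q=11 E=4 P=5 A=13
Draw 7: a1=1.210, a2=0.000, a3=0.000, a0=1.210; τ=−ln(0.6945)/1.210=0.301 → t=3.206; u2·a0=0.1365·1.210=0.165 ≤ a1=1.210 → R1 fires; Z=0 Q=12 E=4 P=5 A=15
Draw 8: a1=1.320, a2=0.000, a3=0.000, a0=1.320; τ=−ln(0.2421)/1.320=1.075 → t=4.281; u2·a0=0.1464·1.320=0.193 ≤ a1=1.320 → R1 fires; Z=0 Q=13 E=4 P=5 A=17
Draw 9: a1=1.430, a2=0.000, a3=0.000, a0=1.430; τ=−ln(0.1208)/1.430=1.478 → t=5.759 > T=4.43: stop.
Read off P at T=4.43: 5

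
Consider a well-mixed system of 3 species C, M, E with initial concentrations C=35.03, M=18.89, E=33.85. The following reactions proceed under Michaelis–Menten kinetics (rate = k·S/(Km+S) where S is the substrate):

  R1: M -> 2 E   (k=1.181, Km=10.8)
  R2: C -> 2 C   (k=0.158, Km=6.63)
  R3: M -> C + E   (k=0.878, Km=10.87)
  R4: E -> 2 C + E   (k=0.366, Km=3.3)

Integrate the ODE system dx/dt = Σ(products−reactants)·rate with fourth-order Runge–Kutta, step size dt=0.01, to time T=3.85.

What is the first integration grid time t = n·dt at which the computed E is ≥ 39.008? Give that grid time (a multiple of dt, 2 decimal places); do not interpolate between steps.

RK4 with dt=0.01: 385 steps to T=3.85. Trajectory (selected grid times):
t=0.00: C=35.03 M=18.89 E=33.85
t=0.43: C=35.61 M=18.33 E=34.73
t=0.86: C=36.19 M=17.78 E=35.60
t=1.28: C=36.76 M=17.24 E=36.44
t=1.71: C=37.34 M=16.70 E=37.29
t=2.14: C=37.91 M=16.17 E=38.13
t=2.57: C=38.48 M=15.64 E=38.96
t=2.59: C=38.51 M=15.62 E=39.00
t=2.60: C=38.52 M=15.61 E=39.02
t=2.99: C=39.04 M=15.13 E=39.76
t=3.42: C=39.61 M=14.62 E=40.57
t=3.85: C=40.17 M=14.12 E=41.36
E(2.59)=39.002 < 39.008 but E(2.60)=39.021 ≥ 39.008, so the first grid time is t=2.60.

Threshold first reached at t = 2.60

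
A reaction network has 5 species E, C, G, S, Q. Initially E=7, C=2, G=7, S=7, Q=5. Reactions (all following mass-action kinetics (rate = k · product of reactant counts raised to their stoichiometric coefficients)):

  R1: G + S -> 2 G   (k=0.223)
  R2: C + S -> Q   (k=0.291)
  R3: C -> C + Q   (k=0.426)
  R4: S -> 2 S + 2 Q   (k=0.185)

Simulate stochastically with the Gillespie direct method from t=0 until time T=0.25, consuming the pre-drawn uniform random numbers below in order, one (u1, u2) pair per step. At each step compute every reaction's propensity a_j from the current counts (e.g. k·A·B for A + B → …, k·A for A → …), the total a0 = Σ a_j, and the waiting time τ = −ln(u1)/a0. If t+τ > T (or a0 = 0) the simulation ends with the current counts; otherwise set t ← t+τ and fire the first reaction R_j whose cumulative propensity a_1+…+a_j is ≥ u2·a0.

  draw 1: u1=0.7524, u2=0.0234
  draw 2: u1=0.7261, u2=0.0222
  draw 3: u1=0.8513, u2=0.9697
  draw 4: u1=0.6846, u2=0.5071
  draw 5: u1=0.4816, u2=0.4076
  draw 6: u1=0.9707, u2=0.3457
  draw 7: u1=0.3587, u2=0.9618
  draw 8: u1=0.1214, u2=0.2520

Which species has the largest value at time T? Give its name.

Dominant species at T: G

t=0.000: E=7 C=2 G=7 S=7 Q=5
Draw 1: a1=10.927, a2=4.074, a3=0.852, a4=1.295, a0=17.148; τ=−ln(0.7524)/17.148=0.017 → t=0.017; u2·a0=0.0234·17.148=0.401 ≤ a1=10.927 → R1 fires; E=7 C=2 G=8 S=6 Q=5
Draw 2: a1=10.704, a2=3.492, a3=0.852, a4=1.110, a0=16.158; τ=−ln(0.7261)/16.158=0.020 → t=0.036; u2·a0=0.0222·16.158=0.359 ≤ a1=10.704 → R1 fires; E=7 C=2 G=9 S=5 Q=5
Draw 3: a1=10.035, a2=2.910, a3=0.852, a4=0.925, a0=14.722; τ=−ln(0.8513)/14.722=0.011 → t=0.047; u2·a0=0.9697·14.722=14.276; a1+…+a3=13.797 < 14.276 ≤ a1+…+a4=14.722 → R4 fires; E=7 C=2 G=9 S=6 Q=7
Draw 4: a1=12.042, a2=3.492, a3=0.852, a4=1.110, a0=17.496; τ=−ln(0.6846)/17.496=0.022 → t=0.069; u2·a0=0.5071·17.496=8.872 ≤ a1=12.042 → R1 fires; E=7 C=2 G=10 S=5 Q=7
Draw 5: a1=11.150, a2=2.910, a3=0.852, a4=0.925, a0=15.837; τ=−ln(0.4816)/15.837=0.046 → t=0.115; u2·a0=0.4076·15.837=6.455 ≤ a1=11.150 → R1 fires; E=7 C=2 G=11 S=4 Q=7
Draw 6: a1=9.812, a2=2.328, a3=0.852, a4=0.740, a0=13.732; τ=−ln(0.9707)/13.732=0.002 → t=0.117; u2·a0=0.3457·13.732=4.747 ≤ a1=9.812 → R1 fires; E=7 C=2 G=12 S=3 Q=7
Draw 7: a1=8.028, a2=1.746, a3=0.852, a4=0.555, a0=11.181; τ=−ln(0.3587)/11.181=0.092 → t=0.209; u2·a0=0.9618·11.181=10.754; a1+…+a3=10.626 < 10.754 ≤ a1+…+a4=11.181 → R4 fires; E=7 C=2 G=12 S=4 Q=9
Draw 8: a1=10.704, a2=2.328, a3=0.852, a4=0.740, a0=14.624; τ=−ln(0.1214)/14.624=0.144 → t=0.353 > T=0.25: stop.
At T=0.25: E=7 C=2 G=12 S=4 Q=9; the largest is G.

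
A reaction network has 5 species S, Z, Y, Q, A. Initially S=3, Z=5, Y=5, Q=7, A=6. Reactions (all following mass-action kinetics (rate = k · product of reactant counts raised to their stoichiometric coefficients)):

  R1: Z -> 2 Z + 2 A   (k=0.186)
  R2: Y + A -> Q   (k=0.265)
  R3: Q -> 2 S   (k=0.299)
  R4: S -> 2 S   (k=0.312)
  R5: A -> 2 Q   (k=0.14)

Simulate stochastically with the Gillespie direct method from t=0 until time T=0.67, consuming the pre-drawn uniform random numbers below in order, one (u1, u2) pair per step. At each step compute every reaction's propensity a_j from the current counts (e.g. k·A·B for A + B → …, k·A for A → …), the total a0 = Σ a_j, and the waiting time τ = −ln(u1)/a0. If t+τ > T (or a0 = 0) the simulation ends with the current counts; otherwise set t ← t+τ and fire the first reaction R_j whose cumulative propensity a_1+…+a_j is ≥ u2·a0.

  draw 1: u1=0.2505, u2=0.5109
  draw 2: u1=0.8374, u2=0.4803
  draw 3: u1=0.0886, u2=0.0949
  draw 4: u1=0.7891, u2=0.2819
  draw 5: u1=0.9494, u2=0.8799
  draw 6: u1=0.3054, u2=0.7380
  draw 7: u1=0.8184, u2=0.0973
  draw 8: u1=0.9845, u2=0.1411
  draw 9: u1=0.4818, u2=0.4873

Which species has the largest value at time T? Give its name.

Dominant species at T: Q

t=0.000: S=3 Z=5 Y=5 Q=7 A=6
Draw 1: a1=0.930, a2=7.950, a3=2.093, a4=0.936, a5=0.840, a0=12.749; τ=−ln(0.2505)/12.749=0.109 → t=0.109; u2·a0=0.5109·12.749=6.513; a1=0.930 < 6.513 ≤ a1+a2=8.880 → R2 fires; S=3 Z=5 Y=4 Q=8 A=5
Draw 2: a1=0.930, a2=5.300, a3=2.392, a4=0.936, a5=0.700, a0=10.258; τ=−ln(0.8374)/10.258=0.017 → t=0.126; u2·a0=0.4803·10.258=4.927; a1=0.930 < 4.927 ≤ a1+a2=6.230 → R2 fires; S=3 Z=5 Y=3 Q=9 A=4
Draw 3: a1=0.930, a2=3.180, a3=2.691, a4=0.936, a5=0.560, a0=8.297; τ=−ln(0.0886)/8.297=0.292 → t=0.418; u2·a0=0.0949·8.297=0.787 ≤ a1=0.930 → R1 fires; S=3 Z=6 Y=3 Q=9 A=6
Draw 4: a1=1.116, a2=4.770, a3=2.691, a4=0.936, a5=0.840, a0=10.353; τ=−ln(0.7891)/10.353=0.023 → t=0.441; u2·a0=0.2819·10.353=2.919; a1=1.116 < 2.919 ≤ a1+a2=5.886 → R2 fires; S=3 Z=6 Y=2 Q=10 A=5
Draw 5: a1=1.116, a2=2.650, a3=2.990, a4=0.936, a5=0.700, a0=8.392; τ=−ln(0.9494)/8.392=0.006 → t=0.447; u2·a0=0.8799·8.392=7.384; a1+…+a3=6.756 < 7.384 ≤ a1+…+a4=7.692 → R4 fires; S=4 Z=6 Y=2 Q=10 A=5
Draw 6: a1=1.116, a2=2.650, a3=2.990, a4=1.248, a5=0.700, a0=8.704; τ=−ln(0.3054)/8.704=0.136 → t=0.583; u2·a0=0.7380·8.704=6.424; a1+a2=3.766 < 6.424 ≤ a1+…+a3=6.756 → R3 fires; S=6 Z=6 Y=2 Q=9 A=5
Draw 7: a1=1.116, a2=2.650, a3=2.691, a4=1.872, a5=0.700, a0=9.029; τ=−ln(0.8184)/9.029=0.022 → t=0.606; u2·a0=0.0973·9.029=0.879 ≤ a1=1.116 → R1 fires; S=6 Z=7 Y=2 Q=9 A=7
Draw 8: a1=1.302, a2=3.710, a3=2.691, a4=1.872, a5=0.980, a0=10.555; τ=−ln(0.9845)/10.555=0.001 → t=0.607; u2·a0=0.1411·10.555=1.489; a1=1.302 < 1.489 ≤ a1+a2=5.012 → R2 fires; S=6 Z=7 Y=1 Q=10 A=6
Draw 9: a1=1.302, a2=1.590, a3=2.990, a4=1.872, a5=0.840, a0=8.594; τ=−ln(0.4818)/8.594=0.085 → t=0.692 > T=0.67: stop.
At T=0.67: S=6 Z=7 Y=1 Q=10 A=6; the largest is Q.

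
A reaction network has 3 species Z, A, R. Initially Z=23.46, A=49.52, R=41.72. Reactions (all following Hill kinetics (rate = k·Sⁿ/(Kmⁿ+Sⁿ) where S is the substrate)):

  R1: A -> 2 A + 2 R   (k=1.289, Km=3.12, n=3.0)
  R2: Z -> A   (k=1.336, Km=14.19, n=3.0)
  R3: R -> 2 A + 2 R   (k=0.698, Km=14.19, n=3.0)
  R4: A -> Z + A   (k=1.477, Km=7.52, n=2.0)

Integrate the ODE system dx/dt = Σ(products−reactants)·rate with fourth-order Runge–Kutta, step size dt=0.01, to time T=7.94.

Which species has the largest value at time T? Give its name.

RK4 with dt=0.01: 794 steps to T=7.94. Trajectory (selected grid times):
t=0.00: Z=23.46 A=49.52 R=41.72
t=0.88: Z=23.77 A=52.81 R=44.58
t=1.76: Z=24.07 A=56.11 R=47.45
t=2.65: Z=24.37 A=59.46 R=50.35
t=3.53: Z=24.67 A=62.78 R=53.22
t=4.41: Z=24.96 A=66.11 R=56.09
t=5.29: Z=25.25 A=69.45 R=58.96
t=6.18: Z=25.53 A=72.84 R=61.87
t=7.06: Z=25.82 A=76.19 R=64.75
t=7.94: Z=26.09 A=79.55 R=67.62
At T=7.94: Z=26.09 A=79.55 R=67.62; the largest is A.

Dominant species at T: A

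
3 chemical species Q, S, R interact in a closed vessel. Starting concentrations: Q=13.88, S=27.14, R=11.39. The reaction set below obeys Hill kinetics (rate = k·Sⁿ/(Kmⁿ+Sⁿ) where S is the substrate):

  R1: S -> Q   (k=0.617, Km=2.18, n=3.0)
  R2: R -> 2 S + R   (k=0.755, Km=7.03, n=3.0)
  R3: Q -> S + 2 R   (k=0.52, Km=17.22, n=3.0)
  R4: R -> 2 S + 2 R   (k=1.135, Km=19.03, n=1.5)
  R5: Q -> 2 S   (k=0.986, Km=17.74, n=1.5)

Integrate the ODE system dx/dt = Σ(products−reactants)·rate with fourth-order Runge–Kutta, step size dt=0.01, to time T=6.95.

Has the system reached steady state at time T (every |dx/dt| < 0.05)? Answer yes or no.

Steady state at T: no

RK4 with dt=0.01: 695 steps to T=6.95. Trajectory (selected grid times):
t=0.00: Q=13.88 S=27.14 R=11.39
t=0.77: Q=13.91 S=28.95 R=11.95
t=1.54: Q=13.93 S=30.80 R=12.52
t=2.32: Q=13.96 S=32.74 R=13.12
t=3.09: Q=13.98 S=34.69 R=13.72
t=3.86: Q=14.00 S=36.69 R=14.34
t=4.63: Q=14.02 S=38.74 R=14.97
t=5.41: Q=14.04 S=40.85 R=15.63
t=6.18: Q=14.06 S=42.97 R=16.29
t=6.95: Q=14.08 S=45.13 R=16.97
Rates at T: R1=0.6169, R2=0.7049, R3=0.1839, R4=0.5188, R5=0.4085
dx/dt at T (Σ net stoichiometry × rate): Q=+0.0245, S=+2.8313, R=+0.8866
Largest |dx/dt| is |+2.8313| (S) ≥ 0.05 → not steady.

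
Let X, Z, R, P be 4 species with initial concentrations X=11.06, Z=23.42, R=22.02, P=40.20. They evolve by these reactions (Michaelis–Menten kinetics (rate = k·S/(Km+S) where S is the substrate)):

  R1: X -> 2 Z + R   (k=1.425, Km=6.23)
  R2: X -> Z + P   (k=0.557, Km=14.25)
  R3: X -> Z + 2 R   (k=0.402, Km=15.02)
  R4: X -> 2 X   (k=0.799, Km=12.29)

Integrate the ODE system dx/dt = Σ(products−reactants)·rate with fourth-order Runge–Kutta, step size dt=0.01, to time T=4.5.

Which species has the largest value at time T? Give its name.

Dominant species at T: P

RK4 with dt=0.01: 450 steps to T=4.5. Trajectory (selected grid times):
t=0.00: X=11.06 Z=23.42 R=22.02 P=40.20
t=0.50: X=10.59 Z=24.53 R=22.64 P=40.32
t=1.00: X=10.13 Z=25.62 R=23.25 P=40.44
t=1.50: X=9.68 Z=26.69 R=23.85 P=40.55
t=2.00: X=9.23 Z=27.73 R=24.43 P=40.66
t=2.50: X=8.80 Z=28.76 R=25.00 P=40.77
t=3.00: X=8.37 Z=29.76 R=25.56 P=40.88
t=3.50: X=7.95 Z=30.74 R=26.11 P=40.98
t=4.00: X=7.55 Z=31.70 R=26.64 P=41.07
t=4.50: X=7.15 Z=32.63 R=27.16 P=41.17
At T=4.5: X=7.15 Z=32.63 R=27.16 P=41.17; the largest is P.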